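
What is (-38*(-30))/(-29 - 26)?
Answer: -228/11 ≈ -20.727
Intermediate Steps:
(-38*(-30))/(-29 - 26) = 1140/(-55) = 1140*(-1/55) = -228/11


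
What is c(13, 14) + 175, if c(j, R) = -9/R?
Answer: 2441/14 ≈ 174.36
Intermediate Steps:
c(13, 14) + 175 = -9/14 + 175 = 2441/14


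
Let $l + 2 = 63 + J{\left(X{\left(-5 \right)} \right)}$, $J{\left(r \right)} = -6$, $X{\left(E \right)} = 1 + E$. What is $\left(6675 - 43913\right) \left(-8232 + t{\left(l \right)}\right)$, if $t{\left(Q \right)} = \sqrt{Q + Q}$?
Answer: $306543216 - 37238 \sqrt{110} \approx 3.0615 \cdot 10^{8}$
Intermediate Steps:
$l = 55$ ($l = -2 + \left(63 - 6\right) = -2 + 57 = 55$)
$t{\left(Q \right)} = \sqrt{2} \sqrt{Q}$ ($t{\left(Q \right)} = \sqrt{2 Q} = \sqrt{2} \sqrt{Q}$)
$\left(6675 - 43913\right) \left(-8232 + t{\left(l \right)}\right) = \left(6675 - 43913\right) \left(-8232 + \sqrt{2} \sqrt{55}\right) = - 37238 \left(-8232 + \sqrt{110}\right) = 306543216 - 37238 \sqrt{110}$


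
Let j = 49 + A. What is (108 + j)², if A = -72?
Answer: 7225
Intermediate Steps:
j = -23 (j = 49 - 72 = -23)
(108 + j)² = (108 - 23)² = 85² = 7225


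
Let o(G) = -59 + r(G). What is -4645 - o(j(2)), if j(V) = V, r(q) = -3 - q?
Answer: -4581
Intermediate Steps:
o(G) = -62 - G (o(G) = -59 + (-3 - G) = -62 - G)
-4645 - o(j(2)) = -4645 - (-62 - 1*2) = -4645 - (-62 - 2) = -4645 - 1*(-64) = -4645 + 64 = -4581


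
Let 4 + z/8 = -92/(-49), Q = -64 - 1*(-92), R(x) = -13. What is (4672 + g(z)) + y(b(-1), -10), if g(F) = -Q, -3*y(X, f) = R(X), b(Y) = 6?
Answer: 13945/3 ≈ 4648.3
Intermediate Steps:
Q = 28 (Q = -64 + 92 = 28)
z = -832/49 (z = -32 + 8*(-92/(-49)) = -32 + 8*(-92*(-1/49)) = -32 + 8*(92/49) = -32 + 736/49 = -832/49 ≈ -16.980)
y(X, f) = 13/3 (y(X, f) = -⅓*(-13) = 13/3)
g(F) = -28 (g(F) = -1*28 = -28)
(4672 + g(z)) + y(b(-1), -10) = (4672 - 28) + 13/3 = 4644 + 13/3 = 13945/3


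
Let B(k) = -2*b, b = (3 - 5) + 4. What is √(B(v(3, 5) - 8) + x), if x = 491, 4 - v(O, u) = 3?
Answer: √487 ≈ 22.068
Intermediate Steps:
v(O, u) = 1 (v(O, u) = 4 - 1*3 = 4 - 3 = 1)
b = 2 (b = -2 + 4 = 2)
B(k) = -4 (B(k) = -2*2 = -4)
√(B(v(3, 5) - 8) + x) = √(-4 + 491) = √487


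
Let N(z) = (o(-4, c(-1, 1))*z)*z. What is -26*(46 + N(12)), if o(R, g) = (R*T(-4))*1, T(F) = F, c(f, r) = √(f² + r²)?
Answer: -61100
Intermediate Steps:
o(R, g) = -4*R (o(R, g) = (R*(-4))*1 = -4*R*1 = -4*R)
N(z) = 16*z² (N(z) = ((-4*(-4))*z)*z = (16*z)*z = 16*z²)
-26*(46 + N(12)) = -26*(46 + 16*12²) = -26*(46 + 16*144) = -26*(46 + 2304) = -26*2350 = -61100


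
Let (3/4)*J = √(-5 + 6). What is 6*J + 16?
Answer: 24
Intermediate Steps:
J = 4/3 (J = 4*√(-5 + 6)/3 = 4*√1/3 = (4/3)*1 = 4/3 ≈ 1.3333)
6*J + 16 = 6*(4/3) + 16 = 8 + 16 = 24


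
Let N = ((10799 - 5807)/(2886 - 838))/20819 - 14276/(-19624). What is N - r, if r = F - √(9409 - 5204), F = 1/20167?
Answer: 11988862794973/16478538626704 + 29*√5 ≈ 65.573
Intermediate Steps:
F = 1/20167 ≈ 4.9586e-5
N = 594519755/817104112 (N = (4992/2048)*(1/20819) - 14276*(-1/19624) = (4992*(1/2048))*(1/20819) + 3569/4906 = (39/16)*(1/20819) + 3569/4906 = 39/333104 + 3569/4906 = 594519755/817104112 ≈ 0.72759)
r = 1/20167 - 29*√5 (r = 1/20167 - √(9409 - 5204) = 1/20167 - √4205 = 1/20167 - 29*√5 ≈ -64.846)
N - r = 594519755/817104112 - (1/20167 - 29*√5) = 594519755/817104112 + (-1/20167 + 29*√5) = 11988862794973/16478538626704 + 29*√5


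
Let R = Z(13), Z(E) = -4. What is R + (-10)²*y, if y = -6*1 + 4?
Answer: -204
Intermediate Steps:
y = -2 (y = -6 + 4 = -2)
R = -4
R + (-10)²*y = -4 + (-10)²*(-2) = -4 + 100*(-2) = -4 - 200 = -204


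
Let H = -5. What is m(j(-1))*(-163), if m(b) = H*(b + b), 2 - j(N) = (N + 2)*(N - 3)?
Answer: 9780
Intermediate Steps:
j(N) = 2 - (-3 + N)*(2 + N) (j(N) = 2 - (N + 2)*(N - 3) = 2 - (2 + N)*(-3 + N) = 2 - (-3 + N)*(2 + N))
m(b) = -10*b (m(b) = -5*(b + b) = -10*b)
m(j(-1))*(-163) = -10*(8 - 1 - 1*(-1)²)*(-163) = -10*(8 - 1 - 1*1)*(-163) = -10*(8 - 1 - 1)*(-163) = -10*6*(-163) = -60*(-163) = 9780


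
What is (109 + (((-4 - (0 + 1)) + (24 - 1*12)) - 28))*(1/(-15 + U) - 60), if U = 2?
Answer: -68728/13 ≈ -5286.8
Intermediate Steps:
(109 + (((-4 - (0 + 1)) + (24 - 1*12)) - 28))*(1/(-15 + U) - 60) = (109 + (((-4 - (0 + 1)) + (24 - 1*12)) - 28))*(1/(-15 + 2) - 60) = (109 + (((-4 - 1*1) + (24 - 12)) - 28))*(1/(-13) - 60) = (109 + (((-4 - 1) + 12) - 28))*(-1/13 - 60) = (109 + ((-5 + 12) - 28))*(-781/13) = (109 + (7 - 28))*(-781/13) = (109 - 21)*(-781/13) = 88*(-781/13) = -68728/13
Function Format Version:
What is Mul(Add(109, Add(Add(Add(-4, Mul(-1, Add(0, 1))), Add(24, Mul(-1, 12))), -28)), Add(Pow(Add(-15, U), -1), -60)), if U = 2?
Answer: Rational(-68728, 13) ≈ -5286.8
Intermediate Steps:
Mul(Add(109, Add(Add(Add(-4, Mul(-1, Add(0, 1))), Add(24, Mul(-1, 12))), -28)), Add(Pow(Add(-15, U), -1), -60)) = Mul(Add(109, Add(Add(Add(-4, Mul(-1, Add(0, 1))), Add(24, Mul(-1, 12))), -28)), Add(Pow(Add(-15, 2), -1), -60)) = Mul(Add(109, Add(Add(Add(-4, Mul(-1, 1)), Add(24, -12)), -28)), Add(Pow(-13, -1), -60)) = Mul(Add(109, Add(Add(Add(-4, -1), 12), -28)), Add(Rational(-1, 13), -60)) = Mul(Add(109, Add(Add(-5, 12), -28)), Rational(-781, 13)) = Mul(Add(109, Add(7, -28)), Rational(-781, 13)) = Mul(Add(109, -21), Rational(-781, 13)) = Mul(88, Rational(-781, 13)) = Rational(-68728, 13)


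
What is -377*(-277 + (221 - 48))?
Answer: 39208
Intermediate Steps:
-377*(-277 + (221 - 48)) = -377*(-277 + 173) = -377*(-104) = 39208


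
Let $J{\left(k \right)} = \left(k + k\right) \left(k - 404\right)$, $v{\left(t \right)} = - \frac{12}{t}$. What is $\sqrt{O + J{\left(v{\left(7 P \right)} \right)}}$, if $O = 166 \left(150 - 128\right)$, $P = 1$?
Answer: $\frac{2 \sqrt{61777}}{7} \approx 71.014$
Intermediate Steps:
$O = 3652$ ($O = 166 \cdot 22 = 3652$)
$J{\left(k \right)} = 2 k \left(-404 + k\right)$
$\sqrt{O + J{\left(v{\left(7 P \right)} \right)}} = \sqrt{3652 + 2 \left(- \frac{12}{7 \cdot 1}\right) \left(-404 - \frac{12}{7 \cdot 1}\right)} = \sqrt{3652 + 2 \left(- \frac{12}{7}\right) \left(-404 - \frac{12}{7}\right)} = \sqrt{3652 + 2 \left(- \frac{12}{7}\right) \left(- \frac{2840}{7}\right)} = \sqrt{3652 + \frac{68160}{49}} = \sqrt{\frac{247108}{49}} = \frac{2 \sqrt{61777}}{7}$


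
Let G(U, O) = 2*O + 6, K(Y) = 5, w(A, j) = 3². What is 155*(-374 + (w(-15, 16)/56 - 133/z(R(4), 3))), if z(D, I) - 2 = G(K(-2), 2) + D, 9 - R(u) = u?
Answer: -56318165/952 ≈ -59158.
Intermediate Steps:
w(A, j) = 9
G(U, O) = 6 + 2*O
R(u) = 9 - u
z(D, I) = 12 + D (z(D, I) = 2 + ((6 + 2*2) + D) = 2 + ((6 + 4) + D) = 2 + (10 + D) = 12 + D)
155*(-374 + (w(-15, 16)/56 - 133/z(R(4), 3))) = 155*(-374 + (9/56 - 133/(12 + (9 - 1*4)))) = 155*(-374 + (9*(1/56) - 133/(12 + (9 - 4)))) = 155*(-374 + (9/56 - 133/(12 + 5))) = 155*(-374 + (9/56 - 133/17)) = 155*(-374 - 7295/952) = 155*(-363343/952) = -56318165/952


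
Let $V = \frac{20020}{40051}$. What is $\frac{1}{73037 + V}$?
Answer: $\frac{3641}{265929537} \approx 1.3692 \cdot 10^{-5}$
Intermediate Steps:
$V = \frac{1820}{3641}$ ($V = 20020 \cdot \frac{1}{40051} = \frac{1820}{3641} \approx 0.49986$)
$\frac{1}{73037 + V} = \frac{1}{73037 + \frac{1820}{3641}} = \frac{1}{\frac{265929537}{3641}} = \frac{3641}{265929537}$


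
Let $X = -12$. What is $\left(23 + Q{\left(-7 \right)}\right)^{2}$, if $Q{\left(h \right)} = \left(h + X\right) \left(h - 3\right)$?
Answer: $45369$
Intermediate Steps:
$Q{\left(h \right)} = \left(-12 + h\right) \left(-3 + h\right)$ ($Q{\left(h \right)} = \left(h - 12\right) \left(h - 3\right) = \left(-12 + h\right) \left(-3 + h\right)$)
$\left(23 + Q{\left(-7 \right)}\right)^{2} = \left(23 + \left(36 + \left(-7\right)^{2} - -105\right)\right)^{2} = \left(23 + \left(36 + 49 + 105\right)\right)^{2} = \left(23 + 190\right)^{2} = 213^{2} = 45369$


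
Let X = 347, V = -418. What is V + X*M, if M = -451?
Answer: -156915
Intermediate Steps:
V + X*M = -418 + 347*(-451) = -418 - 156497 = -156915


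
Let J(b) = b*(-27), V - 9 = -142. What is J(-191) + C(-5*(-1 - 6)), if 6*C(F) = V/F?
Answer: 154691/30 ≈ 5156.4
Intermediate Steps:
V = -133 (V = 9 - 142 = -133)
C(F) = -133/(6*F) (C(F) = (-133/F)/6 = -133/(6*F))
J(b) = -27*b
J(-191) + C(-5*(-1 - 6)) = -27*(-191) - 133*(-1/(5*(-1 - 6)))/6 = 5157 - 133/(6*((-5*(-7)))) = 5157 - 133/6/35 = 5157 - 133/6*1/35 = 5157 - 19/30 = 154691/30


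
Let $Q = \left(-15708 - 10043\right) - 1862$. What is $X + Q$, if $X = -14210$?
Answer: $-41823$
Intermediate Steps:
$Q = -27613$ ($Q = -25751 - 1862 = -27613$)
$X + Q = -14210 - 27613 = -41823$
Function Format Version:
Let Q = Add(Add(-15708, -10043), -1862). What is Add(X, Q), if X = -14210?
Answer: -41823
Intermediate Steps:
Q = -27613 (Q = Add(-25751, -1862) = -27613)
Add(X, Q) = Add(-14210, -27613) = -41823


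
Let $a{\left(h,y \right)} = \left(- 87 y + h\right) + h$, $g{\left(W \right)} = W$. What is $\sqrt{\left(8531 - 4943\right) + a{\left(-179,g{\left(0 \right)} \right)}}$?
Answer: $\sqrt{3230} \approx 56.833$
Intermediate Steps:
$a{\left(h,y \right)} = - 87 y + 2 h$ ($a{\left(h,y \right)} = \left(h - 87 y\right) + h = - 87 y + 2 h$)
$\sqrt{\left(8531 - 4943\right) + a{\left(-179,g{\left(0 \right)} \right)}} = \sqrt{\left(8531 - 4943\right) + \left(\left(-87\right) 0 + 2 \left(-179\right)\right)} = \sqrt{\left(8531 - 4943\right) + \left(0 - 358\right)} = \sqrt{3588 - 358} = \sqrt{3230}$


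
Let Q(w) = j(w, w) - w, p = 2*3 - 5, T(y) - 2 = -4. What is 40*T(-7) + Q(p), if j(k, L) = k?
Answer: -80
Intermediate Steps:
T(y) = -2 (T(y) = 2 - 4 = -2)
p = 1 (p = 6 - 5 = 1)
Q(w) = 0 (Q(w) = w - w = 0)
40*T(-7) + Q(p) = 40*(-2) + 0 = -80 + 0 = -80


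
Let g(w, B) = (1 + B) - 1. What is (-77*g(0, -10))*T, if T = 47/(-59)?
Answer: -36190/59 ≈ -613.39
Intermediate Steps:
g(w, B) = B
T = -47/59 (T = 47*(-1/59) = -47/59 ≈ -0.79661)
(-77*g(0, -10))*T = -77*(-10)*(-47/59) = 770*(-47/59) = -36190/59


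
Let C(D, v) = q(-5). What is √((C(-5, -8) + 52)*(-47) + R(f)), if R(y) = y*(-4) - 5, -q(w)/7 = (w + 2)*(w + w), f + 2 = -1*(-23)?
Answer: √7337 ≈ 85.656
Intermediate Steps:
f = 21 (f = -2 - 1*(-23) = -2 + 23 = 21)
q(w) = -14*w*(2 + w) (q(w) = -7*(w + 2)*(w + w) = -7*(2 + w)*2*w = -14*w*(2 + w))
C(D, v) = -210 (C(D, v) = -14*(-5)*(2 - 5) = -14*(-5)*(-3) = -210)
R(y) = -5 - 4*y (R(y) = -4*y - 5 = -5 - 4*y)
√((C(-5, -8) + 52)*(-47) + R(f)) = √((-210 + 52)*(-47) + (-5 - 4*21)) = √(-158*(-47) + (-5 - 84)) = √(7426 - 89) = √7337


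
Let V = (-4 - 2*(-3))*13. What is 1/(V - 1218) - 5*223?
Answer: -1329081/1192 ≈ -1115.0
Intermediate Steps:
V = 26 (V = (-4 + 6)*13 = 2*13 = 26)
1/(V - 1218) - 5*223 = 1/(26 - 1218) - 5*223 = 1/(-1192) - 1*1115 = -1/1192 - 1115 = -1329081/1192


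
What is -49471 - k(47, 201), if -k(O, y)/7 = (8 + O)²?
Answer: -28296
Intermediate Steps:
k(O, y) = -7*(8 + O)²
-49471 - k(47, 201) = -49471 - (-7)*(8 + 47)² = -49471 - (-7)*55² = -49471 - (-7)*3025 = -49471 - 1*(-21175) = -49471 + 21175 = -28296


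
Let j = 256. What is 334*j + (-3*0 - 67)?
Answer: 85437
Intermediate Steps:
334*j + (-3*0 - 67) = 334*256 + (-3*0 - 67) = 85504 + (0 - 67) = 85504 - 67 = 85437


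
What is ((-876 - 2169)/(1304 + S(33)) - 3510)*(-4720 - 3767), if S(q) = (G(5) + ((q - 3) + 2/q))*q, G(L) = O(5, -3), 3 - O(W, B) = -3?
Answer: 2562776955/86 ≈ 2.9800e+7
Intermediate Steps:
O(W, B) = 6 (O(W, B) = 3 - 1*(-3) = 3 + 3 = 6)
G(L) = 6
S(q) = q*(3 + q + 2/q) (S(q) = (6 + ((q - 3) + 2/q))*q = (6 + ((-3 + q) + 2/q))*q = (6 + (-3 + q + 2/q))*q = (3 + q + 2/q)*q = q*(3 + q + 2/q))
((-876 - 2169)/(1304 + S(33)) - 3510)*(-4720 - 3767) = ((-876 - 2169)/(1304 + (2 + 33² + 3*33)) - 3510)*(-4720 - 3767) = (-3045/(1304 + (2 + 1089 + 99)) - 3510)*(-8487) = (-3045/(1304 + 1190) - 3510)*(-8487) = (-3045/2494 - 3510)*(-8487) = (-3045*1/2494 - 3510)*(-8487) = (-105/86 - 3510)*(-8487) = -301965/86*(-8487) = 2562776955/86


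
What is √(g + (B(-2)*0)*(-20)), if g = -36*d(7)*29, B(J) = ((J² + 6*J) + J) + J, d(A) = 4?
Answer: 12*I*√29 ≈ 64.622*I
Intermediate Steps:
B(J) = J² + 8*J (B(J) = (J² + 7*J) + J = J² + 8*J)
g = -4176 (g = -36*4*29 = -144*29 = -4176)
√(g + (B(-2)*0)*(-20)) = √(-4176 + (-2*(8 - 2)*0)*(-20)) = √(-4176 + (-2*6*0)*(-20)) = √(-4176 - 12*0*(-20)) = √(-4176 + 0*(-20)) = √(-4176 + 0) = √(-4176) = 12*I*√29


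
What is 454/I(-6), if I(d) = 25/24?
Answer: 10896/25 ≈ 435.84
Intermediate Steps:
I(d) = 25/24 (I(d) = 25*(1/24) = 25/24)
454/I(-6) = 454/(25/24) = 454*(24/25) = 10896/25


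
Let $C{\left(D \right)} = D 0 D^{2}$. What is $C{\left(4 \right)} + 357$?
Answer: $357$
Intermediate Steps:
$C{\left(D \right)} = 0$ ($C{\left(D \right)} = 0 D^{2} = 0$)
$C{\left(4 \right)} + 357 = 0 + 357 = 357$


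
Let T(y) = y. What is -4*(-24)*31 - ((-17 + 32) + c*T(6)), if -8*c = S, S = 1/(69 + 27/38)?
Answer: 5229145/1766 ≈ 2961.0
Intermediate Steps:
S = 38/2649 (S = 1/(69 + 27*(1/38)) = 1/(69 + 27/38) = 1/(2649/38) = 38/2649 ≈ 0.014345)
c = -19/10596 (c = -⅛*38/2649 = -19/10596 ≈ -0.0017931)
-4*(-24)*31 - ((-17 + 32) + c*T(6)) = -4*(-24)*31 - ((-17 + 32) - 19/10596*6) = 96*31 - (15 - 19/1766) = 2976 - 1*26471/1766 = 2976 - 26471/1766 = 5229145/1766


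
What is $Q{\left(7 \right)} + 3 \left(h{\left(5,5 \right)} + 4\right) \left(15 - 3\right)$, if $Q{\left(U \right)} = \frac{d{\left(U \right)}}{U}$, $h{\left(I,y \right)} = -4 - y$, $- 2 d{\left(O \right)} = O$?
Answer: $- \frac{361}{2} \approx -180.5$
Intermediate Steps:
$d{\left(O \right)} = - \frac{O}{2}$
$Q{\left(U \right)} = - \frac{1}{2}$ ($Q{\left(U \right)} = \frac{\left(- \frac{1}{2}\right) U}{U} = - \frac{1}{2}$)
$Q{\left(7 \right)} + 3 \left(h{\left(5,5 \right)} + 4\right) \left(15 - 3\right) = - \frac{1}{2} + 3 \left(\left(-4 - 5\right) + 4\right) \left(15 - 3\right) = - \frac{1}{2} + 3 \left(-9 + 4\right) 12 = - \frac{1}{2} + 3 \left(-5\right) 12 = - \frac{1}{2} - 180 = - \frac{361}{2}$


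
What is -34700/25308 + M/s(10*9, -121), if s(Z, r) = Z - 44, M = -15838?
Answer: -50303038/145521 ≈ -345.68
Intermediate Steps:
s(Z, r) = -44 + Z
-34700/25308 + M/s(10*9, -121) = -34700/25308 - 15838/(-44 + 10*9) = -34700*1/25308 - 15838/(-44 + 90) = -8675/6327 - 15838/46 = -8675/6327 - 15838*1/46 = -8675/6327 - 7919/23 = -50303038/145521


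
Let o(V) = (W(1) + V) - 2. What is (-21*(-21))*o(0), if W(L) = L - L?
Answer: -882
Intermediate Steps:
W(L) = 0
o(V) = -2 + V (o(V) = (0 + V) - 2 = V - 2 = -2 + V)
(-21*(-21))*o(0) = (-21*(-21))*(-2 + 0) = 441*(-2) = -882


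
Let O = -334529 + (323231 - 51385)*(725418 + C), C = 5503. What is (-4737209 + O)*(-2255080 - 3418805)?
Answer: -1127360542519452780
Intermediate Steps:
O = 198697615637 (O = -334529 + (323231 - 51385)*(725418 + 5503) = -334529 + 271846*730921 = -334529 + 198697950166 = 198697615637)
(-4737209 + O)*(-2255080 - 3418805) = (-4737209 + 198697615637)*(-2255080 - 3418805) = 198692878428*(-5673885) = -1127360542519452780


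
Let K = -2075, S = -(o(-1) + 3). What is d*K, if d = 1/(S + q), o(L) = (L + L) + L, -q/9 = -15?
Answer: -415/27 ≈ -15.370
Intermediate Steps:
q = 135 (q = -9*(-15) = 135)
o(L) = 3*L (o(L) = 2*L + L = 3*L)
S = 0 (S = -(3*(-1) + 3) = -(-3 + 3) = -1*0 = 0)
d = 1/135 (d = 1/(0 + 135) = 1/135 ≈ 0.0074074)
d*K = (1/135)*(-2075) = -415/27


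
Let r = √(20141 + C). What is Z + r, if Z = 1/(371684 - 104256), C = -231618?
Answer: 1/267428 + I*√211477 ≈ 3.7393e-6 + 459.87*I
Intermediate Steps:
r = I*√211477 (r = √(20141 - 231618) = √(-211477) = I*√211477 ≈ 459.87*I)
Z = 1/267428 ≈ 3.7393e-6
Z + r = 1/267428 + I*√211477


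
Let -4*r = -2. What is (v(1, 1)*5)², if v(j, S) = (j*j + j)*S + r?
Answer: 625/4 ≈ 156.25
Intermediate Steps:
r = ½ (r = -¼*(-2) = ½ ≈ 0.50000)
v(j, S) = ½ + S*(j + j²) (v(j, S) = (j*j + j)*S + ½ = (j² + j)*S + ½ = (j + j²)*S + ½ = S*(j + j²) + ½ = ½ + S*(j + j²))
(v(1, 1)*5)² = ((½ + 1*1 + 1*1²)*5)² = ((½ + 1 + 1*1)*5)² = ((½ + 1 + 1)*5)² = ((5/2)*5)² = (25/2)² = 625/4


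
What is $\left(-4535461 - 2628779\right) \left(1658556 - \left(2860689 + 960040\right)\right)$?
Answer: $15490326293520$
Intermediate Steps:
$\left(-4535461 - 2628779\right) \left(1658556 - \left(2860689 + 960040\right)\right) = - 7164240 \left(1658556 - 3820729\right) = \left(-7164240\right) \left(-2162173\right) = 15490326293520$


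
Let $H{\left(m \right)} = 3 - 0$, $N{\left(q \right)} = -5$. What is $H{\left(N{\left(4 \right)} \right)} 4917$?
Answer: $14751$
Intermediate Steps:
$H{\left(m \right)} = 3$ ($H{\left(m \right)} = 3 + 0 = 3$)
$H{\left(N{\left(4 \right)} \right)} 4917 = 3 \cdot 4917 = 14751$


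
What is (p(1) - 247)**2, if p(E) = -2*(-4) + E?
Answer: 56644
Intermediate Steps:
p(E) = 8 + E
(p(1) - 247)**2 = ((8 + 1) - 247)**2 = (9 - 247)**2 = (-238)**2 = 56644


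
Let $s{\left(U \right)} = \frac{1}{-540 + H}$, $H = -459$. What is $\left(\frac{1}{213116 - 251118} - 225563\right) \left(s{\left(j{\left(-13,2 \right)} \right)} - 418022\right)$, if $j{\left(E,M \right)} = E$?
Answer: $\frac{1193212210802320111}{12654666} \approx 9.429 \cdot 10^{10}$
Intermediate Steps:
$s{\left(U \right)} = - \frac{1}{999}$ ($s{\left(U \right)} = \frac{1}{-540 - 459} = \frac{1}{-999} = - \frac{1}{999}$)
$\left(\frac{1}{213116 - 251118} - 225563\right) \left(s{\left(j{\left(-13,2 \right)} \right)} - 418022\right) = \left(\frac{1}{213116 - 251118} - 225563\right) \left(- \frac{1}{999} - 418022\right) = \left(\frac{1}{-38002} - 225563\right) \left(- \frac{417603979}{999}\right) = \left(- \frac{1}{38002} - 225563\right) \left(- \frac{417603979}{999}\right) = \left(- \frac{8571845127}{38002}\right) \left(- \frac{417603979}{999}\right) = \frac{1193212210802320111}{12654666}$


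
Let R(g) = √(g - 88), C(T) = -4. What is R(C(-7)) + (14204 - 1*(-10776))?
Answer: 24980 + 2*I*√23 ≈ 24980.0 + 9.5917*I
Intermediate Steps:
R(g) = √(-88 + g)
R(C(-7)) + (14204 - 1*(-10776)) = √(-88 - 4) + (14204 - 1*(-10776)) = √(-92) + (14204 + 10776) = 2*I*√23 + 24980 = 24980 + 2*I*√23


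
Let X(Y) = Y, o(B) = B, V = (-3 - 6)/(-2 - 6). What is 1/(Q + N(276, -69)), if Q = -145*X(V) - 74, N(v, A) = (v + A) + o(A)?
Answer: -8/793 ≈ -0.010088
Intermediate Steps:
V = 9/8 (V = -9/(-8) = -9*(-⅛) = 9/8 ≈ 1.1250)
N(v, A) = v + 2*A (N(v, A) = (v + A) + A = (A + v) + A = v + 2*A)
Q = -1897/8 (Q = -145*9/8 - 74 = -1305/8 - 74 = -1897/8 ≈ -237.13)
1/(Q + N(276, -69)) = 1/(-1897/8 + (276 + 2*(-69))) = 1/(-1897/8 + (276 - 138)) = 1/(-1897/8 + 138) = 1/(-793/8) = -8/793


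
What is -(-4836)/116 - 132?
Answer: -2619/29 ≈ -90.310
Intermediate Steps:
-(-4836)/116 - 132 = -124*(-39/116) - 132 = 1209/29 - 132 = -2619/29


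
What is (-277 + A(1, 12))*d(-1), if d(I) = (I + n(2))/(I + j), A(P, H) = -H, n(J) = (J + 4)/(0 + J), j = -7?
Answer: 289/4 ≈ 72.250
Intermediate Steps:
n(J) = (4 + J)/J
d(I) = (3 + I)/(-7 + I) (d(I) = (I + (4 + 2)/2)/(I - 7) = (I + (½)*6)/(-7 + I) = (I + 3)/(-7 + I) = (3 + I)/(-7 + I))
(-277 + A(1, 12))*d(-1) = (-277 - 1*12)*((3 - 1)/(-7 - 1)) = (-277 - 12)*(2/(-8)) = -(-289)*2/8 = -289*(-¼) = 289/4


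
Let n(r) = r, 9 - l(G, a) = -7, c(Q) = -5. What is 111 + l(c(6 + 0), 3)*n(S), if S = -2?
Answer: 79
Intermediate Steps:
l(G, a) = 16 (l(G, a) = 9 - 1*(-7) = 9 + 7 = 16)
111 + l(c(6 + 0), 3)*n(S) = 111 + 16*(-2) = 111 - 32 = 79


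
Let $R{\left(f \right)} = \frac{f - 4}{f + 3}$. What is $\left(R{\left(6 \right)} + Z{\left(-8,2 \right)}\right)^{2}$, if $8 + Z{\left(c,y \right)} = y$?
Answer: $\frac{2704}{81} \approx 33.383$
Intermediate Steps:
$R{\left(f \right)} = \frac{-4 + f}{3 + f}$
$Z{\left(c,y \right)} = -8 + y$
$\left(R{\left(6 \right)} + Z{\left(-8,2 \right)}\right)^{2} = \left(\frac{-4 + 6}{3 + 6} + \left(-8 + 2\right)\right)^{2} = \left(\frac{1}{9} \cdot 2 - 6\right)^{2} = \left(\frac{2}{9} - 6\right)^{2} = \left(- \frac{52}{9}\right)^{2} = \frac{2704}{81}$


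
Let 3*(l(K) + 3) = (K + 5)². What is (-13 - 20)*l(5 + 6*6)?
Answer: -23177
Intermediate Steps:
l(K) = -3 + (5 + K)²/3 (l(K) = -3 + (K + 5)²/3 = -3 + (5 + K)²/3)
(-13 - 20)*l(5 + 6*6) = (-13 - 20)*(-3 + (5 + (5 + 6*6))²/3) = -33*(-3 + (5 + (5 + 36))²/3) = -33*(-3 + (5 + 41)²/3) = -33*(-3 + (⅓)*46²) = -33*(-3 + (⅓)*2116) = -33*(-3 + 2116/3) = -33*2107/3 = -23177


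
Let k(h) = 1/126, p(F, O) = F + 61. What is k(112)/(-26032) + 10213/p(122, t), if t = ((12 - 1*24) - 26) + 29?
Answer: 11166322211/200081952 ≈ 55.809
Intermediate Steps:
t = -9 (t = ((12 - 24) - 26) + 29 = (-12 - 26) + 29 = -38 + 29 = -9)
p(F, O) = 61 + F
k(h) = 1/126
k(112)/(-26032) + 10213/p(122, t) = (1/126)/(-26032) + 10213/(61 + 122) = (1/126)*(-1/26032) + 10213/183 = -1/3280032 + 10213*(1/183) = -1/3280032 + 10213/183 = 11166322211/200081952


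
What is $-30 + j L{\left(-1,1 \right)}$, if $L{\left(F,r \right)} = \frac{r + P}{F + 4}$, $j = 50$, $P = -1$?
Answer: $-30$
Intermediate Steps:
$L{\left(F,r \right)} = \frac{-1 + r}{4 + F}$ ($L{\left(F,r \right)} = \frac{r - 1}{F + 4} = \frac{-1 + r}{4 + F}$)
$-30 + j L{\left(-1,1 \right)} = -30 + 50 \frac{-1 + 1}{4 - 1} = -30 + 50 \cdot \frac{1}{3} \cdot 0 = -30 + 50 \cdot 0 = -30 + 0 = -30$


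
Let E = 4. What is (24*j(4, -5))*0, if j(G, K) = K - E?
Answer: 0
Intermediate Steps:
j(G, K) = -4 + K (j(G, K) = K - 1*4 = K - 4 = -4 + K)
(24*j(4, -5))*0 = (24*(-4 - 5))*0 = (24*(-9))*0 = -216*0 = 0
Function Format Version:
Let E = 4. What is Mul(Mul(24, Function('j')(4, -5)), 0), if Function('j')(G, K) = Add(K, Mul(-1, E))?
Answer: 0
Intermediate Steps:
Function('j')(G, K) = Add(-4, K) (Function('j')(G, K) = Add(K, Mul(-1, 4)) = Add(K, -4) = Add(-4, K))
Mul(Mul(24, Function('j')(4, -5)), 0) = Mul(Mul(24, Add(-4, -5)), 0) = Mul(Mul(24, -9), 0) = Mul(-216, 0) = 0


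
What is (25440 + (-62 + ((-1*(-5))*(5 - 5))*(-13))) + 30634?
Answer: 56012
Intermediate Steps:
(25440 + (-62 + ((-1*(-5))*(5 - 5))*(-13))) + 30634 = (25440 + (-62 + (5*0)*(-13))) + 30634 = (25440 + (-62 + 0*(-13))) + 30634 = (25440 + (-62 + 0)) + 30634 = (25440 - 62) + 30634 = 25378 + 30634 = 56012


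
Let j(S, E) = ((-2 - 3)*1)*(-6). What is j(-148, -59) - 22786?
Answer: -22756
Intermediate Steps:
j(S, E) = 30 (j(S, E) = -5*1*(-6) = -5*(-6) = 30)
j(-148, -59) - 22786 = 30 - 22786 = -22756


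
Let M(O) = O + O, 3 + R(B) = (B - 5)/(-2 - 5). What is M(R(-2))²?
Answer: 16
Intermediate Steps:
R(B) = -16/7 - B/7 (R(B) = -3 + (B - 5)/(-2 - 5) = -3 + (-5 + B)/(-7) = -3 + (-5 + B)*(-⅐) = -3 + (5/7 - B/7) = -16/7 - B/7)
M(O) = 2*O
M(R(-2))² = (2*(-16/7 - ⅐*(-2)))² = (2*(-16/7 + 2/7))² = (2*(-2))² = (-4)² = 16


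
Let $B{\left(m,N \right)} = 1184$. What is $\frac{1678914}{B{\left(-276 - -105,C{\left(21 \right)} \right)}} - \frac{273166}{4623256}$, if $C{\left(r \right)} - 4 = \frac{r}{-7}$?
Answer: $\frac{485107862215}{342120944} \approx 1417.9$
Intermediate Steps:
$C{\left(r \right)} = 4 - \frac{r}{7}$ ($C{\left(r \right)} = 4 + \frac{r}{-7} = 4 + r \left(- \frac{1}{7}\right) = 4 - \frac{r}{7}$)
$\frac{1678914}{B{\left(-276 - -105,C{\left(21 \right)} \right)}} - \frac{273166}{4623256} = \frac{1678914}{1184} - \frac{273166}{4623256} = 1678914 \cdot \frac{1}{1184} - \frac{136583}{2311628} = \frac{839457}{592} - \frac{136583}{2311628} = \frac{485107862215}{342120944}$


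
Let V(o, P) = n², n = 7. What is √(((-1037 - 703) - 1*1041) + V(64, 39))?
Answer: 2*I*√683 ≈ 52.269*I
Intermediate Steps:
V(o, P) = 49 (V(o, P) = 7² = 49)
√(((-1037 - 703) - 1*1041) + V(64, 39)) = √(((-1037 - 703) - 1*1041) + 49) = √((-1740 - 1041) + 49) = √(-2781 + 49) = √(-2732) = 2*I*√683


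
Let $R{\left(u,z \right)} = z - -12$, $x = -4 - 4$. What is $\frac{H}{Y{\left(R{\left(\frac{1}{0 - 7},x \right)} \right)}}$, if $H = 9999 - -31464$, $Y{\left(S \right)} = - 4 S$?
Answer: $- \frac{41463}{16} \approx -2591.4$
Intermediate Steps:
$x = -8$
$R{\left(u,z \right)} = 12 + z$ ($R{\left(u,z \right)} = z + 12 = 12 + z$)
$H = 41463$ ($H = 9999 + 31464 = 41463$)
$\frac{H}{Y{\left(R{\left(\frac{1}{0 - 7},x \right)} \right)}} = \frac{41463}{\left(-4\right) \left(12 - 8\right)} = \frac{41463}{\left(-4\right) 4} = \frac{41463}{-16} = 41463 \left(- \frac{1}{16}\right) = - \frac{41463}{16}$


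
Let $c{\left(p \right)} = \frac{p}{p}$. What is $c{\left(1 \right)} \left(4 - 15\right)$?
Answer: $-11$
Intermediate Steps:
$c{\left(p \right)} = 1$
$c{\left(1 \right)} \left(4 - 15\right) = 1 \left(4 - 15\right) = 1 \left(-11\right) = -11$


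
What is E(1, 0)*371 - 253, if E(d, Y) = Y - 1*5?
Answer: -2108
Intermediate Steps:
E(d, Y) = -5 + Y (E(d, Y) = Y - 5 = -5 + Y)
E(1, 0)*371 - 253 = (-5 + 0)*371 - 253 = -5*371 - 253 = -1855 - 253 = -2108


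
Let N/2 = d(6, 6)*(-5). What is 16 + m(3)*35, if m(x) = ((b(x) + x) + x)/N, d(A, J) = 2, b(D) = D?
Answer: 1/4 ≈ 0.25000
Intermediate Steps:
N = -20 (N = 2*(2*(-5)) = 2*(-10) = -20)
m(x) = -3*x/20 (m(x) = ((x + x) + x)/(-20) = (2*x + x)*(-1/20) = (3*x)*(-1/20) = -3*x/20)
16 + m(3)*35 = 16 - 3/20*3*35 = 16 - 9/20*35 = 16 - 63/4 = 1/4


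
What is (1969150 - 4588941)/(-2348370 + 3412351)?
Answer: -2619791/1063981 ≈ -2.4623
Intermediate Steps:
(1969150 - 4588941)/(-2348370 + 3412351) = -2619791/1063981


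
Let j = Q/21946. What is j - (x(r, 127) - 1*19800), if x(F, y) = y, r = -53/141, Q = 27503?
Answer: 431771161/21946 ≈ 19674.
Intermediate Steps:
r = -53/141 (r = -53*1/141 = -53/141 ≈ -0.37589)
j = 27503/21946 ≈ 1.2532
j - (x(r, 127) - 1*19800) = 27503/21946 - (127 - 1*19800) = 27503/21946 - (127 - 19800) = 27503/21946 - 1*(-19673) = 27503/21946 + 19673 = 431771161/21946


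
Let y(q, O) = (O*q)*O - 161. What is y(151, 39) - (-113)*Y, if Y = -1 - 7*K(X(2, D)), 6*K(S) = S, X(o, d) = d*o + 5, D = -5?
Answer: 1380337/6 ≈ 2.3006e+5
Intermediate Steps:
X(o, d) = 5 + d*o
y(q, O) = -161 + q*O² (y(q, O) = q*O² - 161 = -161 + q*O²)
K(S) = S/6
Y = 29/6 (Y = -1 - 7*(5 - 5*2)/6 = -1 - 7*(5 - 10)/6 = -1 - 7*(-5)/6 = -1 - 7*(-⅚) = -1 + 35/6 = 29/6 ≈ 4.8333)
y(151, 39) - (-113)*Y = (-161 + 151*39²) - (-113)*29/6 = (-161 + 151*1521) - 1*(-3277/6) = (-161 + 229671) + 3277/6 = 229510 + 3277/6 = 1380337/6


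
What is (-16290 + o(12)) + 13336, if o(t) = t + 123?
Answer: -2819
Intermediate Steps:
o(t) = 123 + t
(-16290 + o(12)) + 13336 = (-16290 + (123 + 12)) + 13336 = (-16290 + 135) + 13336 = -16155 + 13336 = -2819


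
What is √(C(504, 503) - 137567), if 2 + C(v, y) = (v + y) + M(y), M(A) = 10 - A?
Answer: I*√137055 ≈ 370.21*I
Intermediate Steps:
C(v, y) = 8 + v (C(v, y) = -2 + ((v + y) + (10 - y)) = -2 + (10 + v) = 8 + v)
√(C(504, 503) - 137567) = √((8 + 504) - 137567) = √(512 - 137567) = √(-137055) = I*√137055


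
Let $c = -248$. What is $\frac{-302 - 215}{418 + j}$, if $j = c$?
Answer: $- \frac{517}{170} \approx -3.0412$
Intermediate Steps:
$j = -248$
$\frac{-302 - 215}{418 + j} = \frac{-302 - 215}{418 - 248} = - \frac{517}{170}$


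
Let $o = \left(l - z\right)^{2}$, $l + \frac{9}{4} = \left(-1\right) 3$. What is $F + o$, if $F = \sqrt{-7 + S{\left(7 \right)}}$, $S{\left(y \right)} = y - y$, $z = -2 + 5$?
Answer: $\frac{1089}{16} + i \sqrt{7} \approx 68.063 + 2.6458 i$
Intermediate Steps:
$z = 3$
$l = - \frac{21}{4}$ ($l = - \frac{9}{4} - 3 = - \frac{21}{4} \approx -5.25$)
$S{\left(y \right)} = 0$
$F = i \sqrt{7}$ ($F = \sqrt{-7 + 0} = \sqrt{-7} = i \sqrt{7} \approx 2.6458 i$)
$o = \frac{1089}{16}$ ($o = \left(- \frac{21}{4} - 3\right)^{2} = \left(- \frac{33}{4}\right)^{2} = \frac{1089}{16} \approx 68.063$)
$F + o = i \sqrt{7} + \frac{1089}{16} = \frac{1089}{16} + i \sqrt{7}$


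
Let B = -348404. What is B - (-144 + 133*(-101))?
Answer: -334827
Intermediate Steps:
B - (-144 + 133*(-101)) = -348404 - (-144 + 133*(-101)) = -348404 - (-144 - 13433) = -348404 - 1*(-13577) = -348404 + 13577 = -334827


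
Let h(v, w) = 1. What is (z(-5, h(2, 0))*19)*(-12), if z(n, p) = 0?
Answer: 0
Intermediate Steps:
(z(-5, h(2, 0))*19)*(-12) = (0*19)*(-12) = 0*(-12) = 0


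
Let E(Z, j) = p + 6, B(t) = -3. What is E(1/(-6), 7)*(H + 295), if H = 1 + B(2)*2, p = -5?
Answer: 290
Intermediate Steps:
E(Z, j) = 1 (E(Z, j) = -5 + 6 = 1)
H = -5 (H = 1 - 3*2 = 1 - 6 = -5)
E(1/(-6), 7)*(H + 295) = 1*(-5 + 295) = 1*290 = 290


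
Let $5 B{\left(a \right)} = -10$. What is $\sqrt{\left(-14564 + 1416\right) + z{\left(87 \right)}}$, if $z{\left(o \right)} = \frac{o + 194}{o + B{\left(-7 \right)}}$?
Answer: $\frac{i \sqrt{94970415}}{85} \approx 114.65 i$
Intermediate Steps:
$B{\left(a \right)} = -2$ ($B{\left(a \right)} = \frac{1}{5} \left(-10\right) = -2$)
$z{\left(o \right)} = \frac{194 + o}{-2 + o}$ ($z{\left(o \right)} = \frac{o + 194}{o - 2} = \frac{194 + o}{-2 + o}$)
$\sqrt{\left(-14564 + 1416\right) + z{\left(87 \right)}} = \sqrt{\left(-14564 + 1416\right) + \frac{194 + 87}{-2 + 87}} = \sqrt{-13148 + \frac{1}{85} \cdot 281} = \sqrt{-13148 + \frac{281}{85}} = \sqrt{- \frac{1117299}{85}} = \frac{i \sqrt{94970415}}{85}$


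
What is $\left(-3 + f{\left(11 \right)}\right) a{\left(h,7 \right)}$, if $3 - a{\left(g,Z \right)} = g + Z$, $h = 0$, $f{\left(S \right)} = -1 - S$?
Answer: $60$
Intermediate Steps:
$a{\left(g,Z \right)} = 3 - Z - g$ ($a{\left(g,Z \right)} = 3 - \left(g + Z\right) = 3 - \left(Z + g\right) = 3 - Z - g$)
$\left(-3 + f{\left(11 \right)}\right) a{\left(h,7 \right)} = \left(-3 - 12\right) \left(3 - 7 - 0\right) = \left(-3 - 12\right) \left(3 - 7 + 0\right) = \left(-3 - 12\right) \left(-4\right) = \left(-15\right) \left(-4\right) = 60$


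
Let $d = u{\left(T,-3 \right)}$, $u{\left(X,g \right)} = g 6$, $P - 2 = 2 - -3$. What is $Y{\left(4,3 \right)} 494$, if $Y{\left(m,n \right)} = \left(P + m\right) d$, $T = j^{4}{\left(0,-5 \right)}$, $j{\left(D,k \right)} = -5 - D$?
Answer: $-97812$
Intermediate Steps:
$P = 7$ ($P = 2 + \left(2 - -3\right) = 2 + \left(2 + 3\right) = 2 + 5 = 7$)
$T = 625$ ($T = \left(-5 - 0\right)^{4} = \left(-5 + 0\right)^{4} = \left(-5\right)^{4} = 625$)
$u{\left(X,g \right)} = 6 g$
$d = -18$ ($d = 6 \left(-3\right) = -18$)
$Y{\left(m,n \right)} = -126 - 18 m$ ($Y{\left(m,n \right)} = \left(7 + m\right) \left(-18\right) = -126 - 18 m$)
$Y{\left(4,3 \right)} 494 = \left(-126 - 72\right) 494 = \left(-198\right) 494 = -97812$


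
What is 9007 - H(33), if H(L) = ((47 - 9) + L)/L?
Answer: 297160/33 ≈ 9004.8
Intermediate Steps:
H(L) = (38 + L)/L
9007 - H(33) = 9007 - (38 + 33)/33 = 9007 - 71/33 = 297160/33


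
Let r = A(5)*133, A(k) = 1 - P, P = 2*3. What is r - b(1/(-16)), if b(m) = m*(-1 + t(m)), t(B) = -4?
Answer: -10645/16 ≈ -665.31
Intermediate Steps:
P = 6
A(k) = -5 (A(k) = 1 - 1*6 = 1 - 6 = -5)
b(m) = -5*m (b(m) = m*(-1 - 4) = m*(-5) = -5*m)
r = -665 (r = -5*133 = -665)
r - b(1/(-16)) = -665 - (-5)/(-16) = -665 - (-5)*(-1)/16 = -665 - 1*5/16 = -665 - 5/16 = -10645/16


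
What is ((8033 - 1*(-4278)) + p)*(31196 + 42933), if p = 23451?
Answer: 2651001298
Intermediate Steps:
((8033 - 1*(-4278)) + p)*(31196 + 42933) = ((8033 - 1*(-4278)) + 23451)*(31196 + 42933) = ((8033 + 4278) + 23451)*74129 = (12311 + 23451)*74129 = 35762*74129 = 2651001298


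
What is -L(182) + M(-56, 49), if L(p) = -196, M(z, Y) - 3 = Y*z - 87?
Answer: -2632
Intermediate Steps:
M(z, Y) = -84 + Y*z (M(z, Y) = 3 + (Y*z - 87) = 3 + (-87 + Y*z) = -84 + Y*z)
-L(182) + M(-56, 49) = -1*(-196) + (-84 + 49*(-56)) = 196 + (-84 - 2744) = 196 - 2828 = -2632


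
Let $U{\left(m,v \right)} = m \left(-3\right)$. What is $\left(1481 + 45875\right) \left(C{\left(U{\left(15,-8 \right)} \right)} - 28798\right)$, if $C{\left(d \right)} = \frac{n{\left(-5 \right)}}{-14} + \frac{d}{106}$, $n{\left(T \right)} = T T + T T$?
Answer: $- \frac{506024455918}{371} \approx -1.3639 \cdot 10^{9}$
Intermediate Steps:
$n{\left(T \right)} = 2 T^{2}$ ($n{\left(T \right)} = T^{2} + T^{2} = 2 T^{2}$)
$U{\left(m,v \right)} = - 3 m$
$C{\left(d \right)} = - \frac{25}{7} + \frac{d}{106}$ ($C{\left(d \right)} = \frac{2 \left(-5\right)^{2}}{-14} + \frac{d}{106} = 2 \cdot 25 \left(- \frac{1}{14}\right) + d \frac{1}{106} = 50 \left(- \frac{1}{14}\right) + \frac{d}{106} = - \frac{25}{7} + \frac{d}{106}$)
$\left(1481 + 45875\right) \left(C{\left(U{\left(15,-8 \right)} \right)} - 28798\right) = \left(1481 + 45875\right) \left(\left(- \frac{25}{7} + \frac{\left(-3\right) 15}{106}\right) - 28798\right) = 47356 \left(\left(- \frac{25}{7} + \frac{1}{106} \left(-45\right)\right) - 28798\right) = 47356 \left(\left(- \frac{25}{7} - \frac{45}{106}\right) - 28798\right) = 47356 \left(- \frac{2965}{742} - 28798\right) = 47356 \left(- \frac{21371081}{742}\right) = - \frac{506024455918}{371}$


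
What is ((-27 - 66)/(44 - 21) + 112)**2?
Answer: 6165289/529 ≈ 11655.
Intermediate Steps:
((-27 - 66)/(44 - 21) + 112)**2 = (-93/23 + 112)**2 = (2483/23)**2 = 6165289/529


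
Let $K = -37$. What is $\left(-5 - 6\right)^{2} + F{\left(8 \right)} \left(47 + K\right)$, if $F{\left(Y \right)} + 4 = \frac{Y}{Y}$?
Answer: $91$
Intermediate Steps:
$F{\left(Y \right)} = -3$ ($F{\left(Y \right)} = -4 + \frac{Y}{Y} = -4 + 1 = -3$)
$\left(-5 - 6\right)^{2} + F{\left(8 \right)} \left(47 + K\right) = \left(-5 - 6\right)^{2} - 3 \left(47 - 37\right) = \left(-11\right)^{2} - 30 = 121 - 30 = 91$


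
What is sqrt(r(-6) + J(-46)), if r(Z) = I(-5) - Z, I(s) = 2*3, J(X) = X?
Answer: I*sqrt(34) ≈ 5.8309*I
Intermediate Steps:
I(s) = 6
r(Z) = 6 - Z
sqrt(r(-6) + J(-46)) = sqrt((6 - 1*(-6)) - 46) = sqrt((6 + 6) - 46) = sqrt(12 - 46) = sqrt(-34) = I*sqrt(34)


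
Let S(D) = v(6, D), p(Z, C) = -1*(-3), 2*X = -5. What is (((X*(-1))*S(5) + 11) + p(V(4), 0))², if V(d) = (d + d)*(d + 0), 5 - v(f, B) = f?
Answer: 529/4 ≈ 132.25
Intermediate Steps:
X = -5/2 (X = (½)*(-5) = -5/2 ≈ -2.5000)
v(f, B) = 5 - f
V(d) = 2*d² (V(d) = (2*d)*d = 2*d²)
p(Z, C) = 3
S(D) = -1 (S(D) = 5 - 1*6 = 5 - 6 = -1)
(((X*(-1))*S(5) + 11) + p(V(4), 0))² = ((-5/2*(-1)*(-1) + 11) + 3)² = (((5/2)*(-1) + 11) + 3)² = ((-5/2 + 11) + 3)² = (17/2 + 3)² = (23/2)² = 529/4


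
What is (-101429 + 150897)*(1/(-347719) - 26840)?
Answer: -461673860174748/347719 ≈ -1.3277e+9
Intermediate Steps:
(-101429 + 150897)*(1/(-347719) - 26840) = 49468*(-1/347719 - 26840) = 49468*(-9332777961/347719) = -461673860174748/347719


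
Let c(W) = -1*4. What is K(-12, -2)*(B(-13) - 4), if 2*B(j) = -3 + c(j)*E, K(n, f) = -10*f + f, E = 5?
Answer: -279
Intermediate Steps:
c(W) = -4
K(n, f) = -9*f
B(j) = -23/2 (B(j) = (-3 - 4*5)/2 = (-3 - 20)/2 = (½)*(-23) = -23/2)
K(-12, -2)*(B(-13) - 4) = (-9*(-2))*(-23/2 - 4) = 18*(-31/2) = -279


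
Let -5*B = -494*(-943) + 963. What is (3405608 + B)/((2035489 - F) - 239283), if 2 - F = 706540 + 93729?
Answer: 3312247/2596473 ≈ 1.2757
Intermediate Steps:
B = -93361 (B = -(-494*(-943) + 963)/5 = -(465842 + 963)/5 = -1/5*466805 = -93361)
F = -800267 (F = 2 - (706540 + 93729) = 2 - 1*800269 = 2 - 800269 = -800267)
(3405608 + B)/((2035489 - F) - 239283) = (3405608 - 93361)/((2035489 - 1*(-800267)) - 239283) = 3312247/((2035489 + 800267) - 239283) = 3312247/(2835756 - 239283) = 3312247/2596473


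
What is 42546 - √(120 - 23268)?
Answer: 42546 - 6*I*√643 ≈ 42546.0 - 152.14*I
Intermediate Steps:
42546 - √(120 - 23268) = 42546 - √(-23148) = 42546 - 6*I*√643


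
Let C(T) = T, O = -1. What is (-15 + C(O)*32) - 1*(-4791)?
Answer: 4744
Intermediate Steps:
(-15 + C(O)*32) - 1*(-4791) = (-15 - 1*32) - 1*(-4791) = (-15 - 32) + 4791 = -47 + 4791 = 4744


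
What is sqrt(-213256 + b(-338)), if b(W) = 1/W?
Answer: I*sqrt(144161058)/26 ≈ 461.8*I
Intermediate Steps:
sqrt(-213256 + b(-338)) = sqrt(-213256 + 1/(-338)) = sqrt(-213256 - 1/338) = sqrt(-72080529/338) = I*sqrt(144161058)/26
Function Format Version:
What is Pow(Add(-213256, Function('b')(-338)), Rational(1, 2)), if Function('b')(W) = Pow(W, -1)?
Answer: Mul(Rational(1, 26), I, Pow(144161058, Rational(1, 2))) ≈ Mul(461.80, I)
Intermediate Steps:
Pow(Add(-213256, Function('b')(-338)), Rational(1, 2)) = Pow(Add(-213256, Pow(-338, -1)), Rational(1, 2)) = Pow(Add(-213256, Rational(-1, 338)), Rational(1, 2)) = Pow(Rational(-72080529, 338), Rational(1, 2)) = Mul(Rational(1, 26), I, Pow(144161058, Rational(1, 2)))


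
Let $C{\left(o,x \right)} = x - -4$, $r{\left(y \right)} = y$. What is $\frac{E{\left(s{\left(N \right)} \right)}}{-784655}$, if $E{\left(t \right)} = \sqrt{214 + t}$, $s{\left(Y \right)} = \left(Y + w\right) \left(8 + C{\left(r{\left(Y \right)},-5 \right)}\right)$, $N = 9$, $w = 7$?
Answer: $- \frac{\sqrt{326}}{784655} \approx -2.3011 \cdot 10^{-5}$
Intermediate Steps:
$C{\left(o,x \right)} = 4 + x$ ($C{\left(o,x \right)} = x + 4 = 4 + x$)
$s{\left(Y \right)} = 49 + 7 Y$ ($s{\left(Y \right)} = \left(Y + 7\right) \left(8 + \left(4 - 5\right)\right) = \left(7 + Y\right) \left(8 - 1\right) = \left(7 + Y\right) 7 = 49 + 7 Y$)
$\frac{E{\left(s{\left(N \right)} \right)}}{-784655} = \frac{\sqrt{214 + \left(49 + 7 \cdot 9\right)}}{-784655} = \sqrt{214 + \left(49 + 63\right)} \left(- \frac{1}{784655}\right) = \sqrt{214 + 112} \left(- \frac{1}{784655}\right) = \sqrt{326} \left(- \frac{1}{784655}\right) = - \frac{\sqrt{326}}{784655}$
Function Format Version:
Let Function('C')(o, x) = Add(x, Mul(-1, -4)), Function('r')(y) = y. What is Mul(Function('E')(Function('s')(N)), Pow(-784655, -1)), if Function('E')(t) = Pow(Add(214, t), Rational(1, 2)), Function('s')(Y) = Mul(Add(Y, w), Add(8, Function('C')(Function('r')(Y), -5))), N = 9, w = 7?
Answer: Mul(Rational(-1, 784655), Pow(326, Rational(1, 2))) ≈ -2.3011e-5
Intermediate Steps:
Function('C')(o, x) = Add(4, x) (Function('C')(o, x) = Add(x, 4) = Add(4, x))
Function('s')(Y) = Add(49, Mul(7, Y)) (Function('s')(Y) = Mul(Add(Y, 7), Add(8, Add(4, -5))) = Mul(Add(7, Y), Add(8, -1)) = Mul(Add(7, Y), 7) = Add(49, Mul(7, Y)))
Mul(Function('E')(Function('s')(N)), Pow(-784655, -1)) = Mul(Pow(Add(214, Add(49, Mul(7, 9))), Rational(1, 2)), Pow(-784655, -1)) = Mul(Pow(Add(214, Add(49, 63)), Rational(1, 2)), Rational(-1, 784655)) = Mul(Pow(Add(214, 112), Rational(1, 2)), Rational(-1, 784655)) = Mul(Pow(326, Rational(1, 2)), Rational(-1, 784655)) = Mul(Rational(-1, 784655), Pow(326, Rational(1, 2)))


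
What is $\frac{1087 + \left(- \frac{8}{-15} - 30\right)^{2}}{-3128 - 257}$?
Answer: $- \frac{439939}{761625} \approx -0.57763$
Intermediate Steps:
$\frac{1087 + \left(- \frac{8}{-15} - 30\right)^{2}}{-3128 - 257} = \frac{1087 + \left(\left(-8\right) \left(- \frac{1}{15}\right) - 30\right)^{2}}{-3385} = \left(1087 + \left(\frac{8}{15} - 30\right)^{2}\right) \left(- \frac{1}{3385}\right) = \left(1087 + \left(- \frac{442}{15}\right)^{2}\right) \left(- \frac{1}{3385}\right) = \left(1087 + \frac{195364}{225}\right) \left(- \frac{1}{3385}\right) = \frac{439939}{225} \left(- \frac{1}{3385}\right) = - \frac{439939}{761625}$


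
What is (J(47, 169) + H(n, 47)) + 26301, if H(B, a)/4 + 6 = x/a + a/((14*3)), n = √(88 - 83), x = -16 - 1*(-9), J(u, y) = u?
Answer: 25985618/987 ≈ 26328.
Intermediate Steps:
x = -7 (x = -16 + 9 = -7)
n = √5 ≈ 2.2361
H(B, a) = -24 - 28/a + 2*a/21 (H(B, a) = -24 + 4*(-7/a + a/((14*3))) = -24 + 4*(-7/a + a/42) = -24 + (-28/a + 2*a/21) = -24 - 28/a + 2*a/21)
(J(47, 169) + H(n, 47)) + 26301 = (47 + (-24 - 28/47 + (2/21)*47)) + 26301 = (47 + (-24 - 28*1/47 + 94/21)) + 26301 = (47 + (-24 - 28/47 + 94/21)) + 26301 = (47 - 19858/987) + 26301 = 26531/987 + 26301 = 25985618/987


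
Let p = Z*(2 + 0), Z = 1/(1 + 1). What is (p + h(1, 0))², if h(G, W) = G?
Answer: 4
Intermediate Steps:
Z = ½ (Z = 1/2 = ½ ≈ 0.50000)
p = 1 (p = (2 + 0)/2 = (½)*2 = 1)
(p + h(1, 0))² = (1 + 1)² = 2² = 4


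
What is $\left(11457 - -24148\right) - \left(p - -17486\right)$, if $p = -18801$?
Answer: $36920$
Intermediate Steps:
$\left(11457 - -24148\right) - \left(p - -17486\right) = \left(11457 - -24148\right) - \left(-18801 - -17486\right) = \left(11457 + 24148\right) - \left(-18801 + 17486\right) = 35605 - -1315 = 35605 + 1315 = 36920$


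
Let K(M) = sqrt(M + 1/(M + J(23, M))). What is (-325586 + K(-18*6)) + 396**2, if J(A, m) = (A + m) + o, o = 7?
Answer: -168770 + I*sqrt(3736554)/186 ≈ -1.6877e+5 + 10.393*I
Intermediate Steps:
J(A, m) = 7 + A + m (J(A, m) = (A + m) + 7 = 7 + A + m)
K(M) = sqrt(M + 1/(30 + 2*M)) (K(M) = sqrt(M + 1/(M + (7 + 23 + M))) = sqrt(M + 1/(M + (30 + M))) = sqrt(M + 1/(30 + 2*M)))
(-325586 + K(-18*6)) + 396**2 = (-325586 + sqrt(2)*sqrt(1/(15 - 18*6) + 2*(-18*6))/2) + 396**2 = (-325586 + sqrt(2)*sqrt(1/(15 - 108) + 2*(-108))/2) + 156816 = (-325586 + sqrt(2)*sqrt(1/(-93) - 216)/2) + 156816 = (-325586 + sqrt(2)*sqrt(-1/93 - 216)/2) + 156816 = (-325586 + sqrt(2)*sqrt(-20089/93)/2) + 156816 = (-325586 + sqrt(2)*(I*sqrt(1868277)/93)/2) + 156816 = (-325586 + I*sqrt(3736554)/186) + 156816 = -168770 + I*sqrt(3736554)/186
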